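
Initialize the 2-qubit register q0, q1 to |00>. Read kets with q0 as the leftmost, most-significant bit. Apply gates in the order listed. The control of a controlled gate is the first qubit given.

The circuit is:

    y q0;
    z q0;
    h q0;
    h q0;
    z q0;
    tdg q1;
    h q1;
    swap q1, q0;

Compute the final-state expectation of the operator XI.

The expectation value of XI is 1.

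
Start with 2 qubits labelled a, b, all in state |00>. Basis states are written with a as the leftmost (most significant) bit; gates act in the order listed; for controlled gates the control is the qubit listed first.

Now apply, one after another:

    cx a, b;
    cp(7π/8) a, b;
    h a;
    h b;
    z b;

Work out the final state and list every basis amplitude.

The final amplitudes are 1/2 on |00>, -1/2 on |01>, 1/2 on |10>, -1/2 on |11>.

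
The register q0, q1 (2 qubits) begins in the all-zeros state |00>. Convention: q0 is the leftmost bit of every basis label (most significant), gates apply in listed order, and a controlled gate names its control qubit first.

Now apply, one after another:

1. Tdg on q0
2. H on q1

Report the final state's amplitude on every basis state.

The resulting statevector has amplitude sqrt(2)/2 on |00>, sqrt(2)/2 on |01>, 0 on |10>, 0 on |11>.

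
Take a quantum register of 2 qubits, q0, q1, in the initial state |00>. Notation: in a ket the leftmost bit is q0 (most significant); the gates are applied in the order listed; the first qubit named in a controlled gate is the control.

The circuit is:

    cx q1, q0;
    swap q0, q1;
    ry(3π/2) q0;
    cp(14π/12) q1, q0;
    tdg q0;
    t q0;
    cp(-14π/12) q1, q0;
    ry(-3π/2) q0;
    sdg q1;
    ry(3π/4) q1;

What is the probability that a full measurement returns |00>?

A full measurement returns |00> with probability 1/2 - sqrt(2)/4.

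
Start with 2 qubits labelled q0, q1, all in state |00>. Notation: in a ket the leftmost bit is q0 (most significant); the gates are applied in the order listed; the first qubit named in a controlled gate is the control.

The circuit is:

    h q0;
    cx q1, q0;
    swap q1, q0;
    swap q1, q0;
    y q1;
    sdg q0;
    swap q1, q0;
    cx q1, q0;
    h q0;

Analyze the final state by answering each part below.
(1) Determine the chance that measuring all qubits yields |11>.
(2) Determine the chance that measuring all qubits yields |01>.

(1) The probability of measuring |11> is 1/4.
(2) Outcome |01> occurs with probability 1/4.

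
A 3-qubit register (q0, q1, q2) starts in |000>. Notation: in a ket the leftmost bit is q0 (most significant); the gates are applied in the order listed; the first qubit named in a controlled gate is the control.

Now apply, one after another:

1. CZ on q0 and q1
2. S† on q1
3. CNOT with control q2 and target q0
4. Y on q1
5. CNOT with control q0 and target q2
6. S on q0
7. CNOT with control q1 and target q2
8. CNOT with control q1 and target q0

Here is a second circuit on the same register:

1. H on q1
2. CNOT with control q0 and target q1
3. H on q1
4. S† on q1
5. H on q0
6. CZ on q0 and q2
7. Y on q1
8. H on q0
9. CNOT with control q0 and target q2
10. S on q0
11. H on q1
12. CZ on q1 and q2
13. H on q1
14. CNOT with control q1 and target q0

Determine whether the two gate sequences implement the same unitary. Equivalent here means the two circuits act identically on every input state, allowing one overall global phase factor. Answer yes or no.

No — the two circuits implement different unitaries, even allowing a global phase.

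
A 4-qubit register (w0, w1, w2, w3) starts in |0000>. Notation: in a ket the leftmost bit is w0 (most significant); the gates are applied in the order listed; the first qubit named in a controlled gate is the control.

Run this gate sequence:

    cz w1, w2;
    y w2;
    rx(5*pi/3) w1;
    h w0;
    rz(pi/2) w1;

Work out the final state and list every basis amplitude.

After the circuit, the state carries amplitude -sqrt(6)*exp(I*pi/4)/4 on |0010>, sqrt(2)*exp(I*pi/4)/4 on |0110>, -sqrt(6)*exp(I*pi/4)/4 on |1010>, sqrt(2)*exp(I*pi/4)/4 on |1110>, and 0 on every other basis state.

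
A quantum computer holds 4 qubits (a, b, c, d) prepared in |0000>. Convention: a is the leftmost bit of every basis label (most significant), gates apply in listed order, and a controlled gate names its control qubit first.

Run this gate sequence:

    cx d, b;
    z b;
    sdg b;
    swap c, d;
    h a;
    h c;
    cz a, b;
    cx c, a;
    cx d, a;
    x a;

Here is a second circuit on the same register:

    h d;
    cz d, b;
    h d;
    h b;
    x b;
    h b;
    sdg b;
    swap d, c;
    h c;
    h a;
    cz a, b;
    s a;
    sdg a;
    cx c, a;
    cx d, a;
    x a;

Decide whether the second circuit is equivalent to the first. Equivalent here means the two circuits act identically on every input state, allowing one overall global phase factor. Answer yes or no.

No — the two circuits implement different unitaries, even allowing a global phase.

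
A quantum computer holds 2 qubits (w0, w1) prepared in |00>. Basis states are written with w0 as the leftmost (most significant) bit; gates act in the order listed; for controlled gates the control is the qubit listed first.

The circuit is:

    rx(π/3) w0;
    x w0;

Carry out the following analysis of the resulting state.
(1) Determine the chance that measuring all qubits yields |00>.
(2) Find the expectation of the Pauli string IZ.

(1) A full measurement returns |00> with probability 1/4.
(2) The expectation value of IZ is 1.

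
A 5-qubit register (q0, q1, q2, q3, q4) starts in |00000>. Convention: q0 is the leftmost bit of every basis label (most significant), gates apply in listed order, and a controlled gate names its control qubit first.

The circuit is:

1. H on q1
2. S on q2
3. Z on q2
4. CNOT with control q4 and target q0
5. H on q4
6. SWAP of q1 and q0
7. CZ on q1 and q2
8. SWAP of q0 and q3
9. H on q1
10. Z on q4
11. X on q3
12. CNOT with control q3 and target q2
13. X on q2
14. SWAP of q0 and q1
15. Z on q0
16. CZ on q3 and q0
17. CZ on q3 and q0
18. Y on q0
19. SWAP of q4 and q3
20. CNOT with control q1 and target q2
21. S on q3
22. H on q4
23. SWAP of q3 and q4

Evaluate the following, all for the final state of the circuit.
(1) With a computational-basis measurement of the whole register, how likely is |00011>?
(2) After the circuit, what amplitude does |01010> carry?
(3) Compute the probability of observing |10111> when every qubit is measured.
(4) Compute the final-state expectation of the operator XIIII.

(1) The probability of measuring |00011> is 1/16. Key observation: the block from step 16 through step 17 cancels to the identity and can be dropped.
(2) The amplitude on |01010> is 0.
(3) Outcome |10111> occurs with probability 1/16.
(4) In the final state, XIIII has expectation 1.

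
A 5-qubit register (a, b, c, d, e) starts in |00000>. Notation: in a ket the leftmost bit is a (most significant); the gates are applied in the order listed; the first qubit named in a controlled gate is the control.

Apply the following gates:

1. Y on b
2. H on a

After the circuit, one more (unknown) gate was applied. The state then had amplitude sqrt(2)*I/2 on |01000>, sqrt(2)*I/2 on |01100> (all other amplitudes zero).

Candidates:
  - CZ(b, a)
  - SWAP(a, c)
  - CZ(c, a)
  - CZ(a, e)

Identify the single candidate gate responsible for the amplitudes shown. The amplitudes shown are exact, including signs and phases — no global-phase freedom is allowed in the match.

The applied gate was SWAP(a, c).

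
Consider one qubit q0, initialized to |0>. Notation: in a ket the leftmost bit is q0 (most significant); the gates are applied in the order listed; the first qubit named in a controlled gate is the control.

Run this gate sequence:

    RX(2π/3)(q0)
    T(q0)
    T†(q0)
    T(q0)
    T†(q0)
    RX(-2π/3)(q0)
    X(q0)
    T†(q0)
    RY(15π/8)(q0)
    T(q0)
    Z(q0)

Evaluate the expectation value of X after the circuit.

The observable X averages to -sqrt(4 - 2*sqrt(2))/4. Key observation: steps 1-6 multiply out to the identity, so the circuit reduces to the remaining gates.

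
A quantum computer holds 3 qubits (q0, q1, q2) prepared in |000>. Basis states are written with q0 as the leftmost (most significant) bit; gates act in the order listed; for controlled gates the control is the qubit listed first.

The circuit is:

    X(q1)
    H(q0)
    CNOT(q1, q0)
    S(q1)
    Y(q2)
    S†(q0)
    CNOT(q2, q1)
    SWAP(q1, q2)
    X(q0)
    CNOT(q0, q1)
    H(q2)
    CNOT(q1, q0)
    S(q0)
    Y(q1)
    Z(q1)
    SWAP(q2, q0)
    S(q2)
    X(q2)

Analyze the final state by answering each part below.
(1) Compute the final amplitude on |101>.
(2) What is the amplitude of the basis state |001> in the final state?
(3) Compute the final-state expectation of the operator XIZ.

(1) The final state's coefficient on |101> equals 0.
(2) The final state's coefficient on |001> equals 0.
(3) In the final state, XIZ has expectation 1.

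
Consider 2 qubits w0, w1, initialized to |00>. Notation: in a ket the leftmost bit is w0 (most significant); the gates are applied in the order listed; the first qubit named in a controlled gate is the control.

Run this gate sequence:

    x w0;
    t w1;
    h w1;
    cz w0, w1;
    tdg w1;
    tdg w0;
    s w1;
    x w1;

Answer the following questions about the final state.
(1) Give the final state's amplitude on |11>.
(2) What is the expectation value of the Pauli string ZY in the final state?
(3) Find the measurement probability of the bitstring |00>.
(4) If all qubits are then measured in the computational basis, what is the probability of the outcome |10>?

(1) The final state's coefficient on |11> equals -sqrt(2)*exp(3*I*pi/4)/2.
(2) In the final state, ZY has expectation -sqrt(2)/2.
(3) The probability of measuring |00> is 0.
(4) Outcome |10> occurs with probability 1/2.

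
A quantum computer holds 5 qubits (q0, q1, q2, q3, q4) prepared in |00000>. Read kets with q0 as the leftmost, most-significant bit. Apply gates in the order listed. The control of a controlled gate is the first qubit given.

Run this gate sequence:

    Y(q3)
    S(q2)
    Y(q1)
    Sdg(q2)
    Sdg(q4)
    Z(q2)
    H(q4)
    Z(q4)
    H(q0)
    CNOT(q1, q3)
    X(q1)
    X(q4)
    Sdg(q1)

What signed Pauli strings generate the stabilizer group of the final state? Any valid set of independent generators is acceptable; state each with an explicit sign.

The stabilizer group can be generated by +XIIII, -IIIIX, +IZIII, +IIZII, +IIIZI, among other valid generating sets.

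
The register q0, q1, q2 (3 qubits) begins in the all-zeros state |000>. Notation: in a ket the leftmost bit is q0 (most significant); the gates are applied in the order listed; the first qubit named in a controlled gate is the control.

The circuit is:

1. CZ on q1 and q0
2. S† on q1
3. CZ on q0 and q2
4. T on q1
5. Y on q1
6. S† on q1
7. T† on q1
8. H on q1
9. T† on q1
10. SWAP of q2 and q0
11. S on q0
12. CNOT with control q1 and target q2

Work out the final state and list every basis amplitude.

The resulting statevector has amplitude -sqrt(2)*exp(3*I*pi/4)/2 on |000>, sqrt(2)*I/2 on |011>, and 0 on every other basis state.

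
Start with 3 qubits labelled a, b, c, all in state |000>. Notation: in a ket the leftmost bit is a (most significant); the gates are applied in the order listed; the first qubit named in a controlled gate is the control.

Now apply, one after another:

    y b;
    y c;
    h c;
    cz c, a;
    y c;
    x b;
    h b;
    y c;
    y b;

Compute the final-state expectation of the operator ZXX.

The expectation value of ZXX is 1.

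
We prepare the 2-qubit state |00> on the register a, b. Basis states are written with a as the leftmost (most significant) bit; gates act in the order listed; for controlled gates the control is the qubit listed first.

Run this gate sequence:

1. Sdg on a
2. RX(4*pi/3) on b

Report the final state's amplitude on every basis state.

The final amplitudes are -1/2 on |00>, -sqrt(3)*I/2 on |01>, 0 on |10>, 0 on |11>.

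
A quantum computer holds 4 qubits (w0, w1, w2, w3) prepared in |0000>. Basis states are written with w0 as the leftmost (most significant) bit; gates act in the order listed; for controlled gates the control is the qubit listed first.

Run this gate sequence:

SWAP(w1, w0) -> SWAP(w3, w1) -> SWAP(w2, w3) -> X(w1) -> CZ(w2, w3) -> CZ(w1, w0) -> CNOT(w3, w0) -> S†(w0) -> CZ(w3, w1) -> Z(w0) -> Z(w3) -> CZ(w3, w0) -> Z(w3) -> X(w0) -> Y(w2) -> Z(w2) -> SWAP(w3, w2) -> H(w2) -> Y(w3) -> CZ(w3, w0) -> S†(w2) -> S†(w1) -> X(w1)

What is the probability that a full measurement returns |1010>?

The probability of measuring |1010> is 1/2.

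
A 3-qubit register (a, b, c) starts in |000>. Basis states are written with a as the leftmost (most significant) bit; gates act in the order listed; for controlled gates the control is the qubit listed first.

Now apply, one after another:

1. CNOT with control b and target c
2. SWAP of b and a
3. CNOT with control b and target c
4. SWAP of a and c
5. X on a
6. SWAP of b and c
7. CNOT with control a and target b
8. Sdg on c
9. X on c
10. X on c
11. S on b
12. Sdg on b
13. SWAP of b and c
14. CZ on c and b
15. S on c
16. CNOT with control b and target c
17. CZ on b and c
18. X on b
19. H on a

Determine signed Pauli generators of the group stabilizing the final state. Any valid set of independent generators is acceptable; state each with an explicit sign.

The stabilizer group can be generated by -XII, -IZI, -IIZ, among other valid generating sets.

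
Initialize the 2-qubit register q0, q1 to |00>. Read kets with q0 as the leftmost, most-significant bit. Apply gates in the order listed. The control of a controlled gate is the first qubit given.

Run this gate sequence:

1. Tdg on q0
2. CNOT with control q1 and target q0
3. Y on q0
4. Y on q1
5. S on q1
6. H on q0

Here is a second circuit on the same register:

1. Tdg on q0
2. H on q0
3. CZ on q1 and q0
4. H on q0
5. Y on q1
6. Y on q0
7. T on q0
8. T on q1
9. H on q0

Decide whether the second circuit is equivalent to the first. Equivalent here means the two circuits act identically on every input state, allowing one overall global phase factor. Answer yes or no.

No — the two circuits implement different unitaries, even allowing a global phase.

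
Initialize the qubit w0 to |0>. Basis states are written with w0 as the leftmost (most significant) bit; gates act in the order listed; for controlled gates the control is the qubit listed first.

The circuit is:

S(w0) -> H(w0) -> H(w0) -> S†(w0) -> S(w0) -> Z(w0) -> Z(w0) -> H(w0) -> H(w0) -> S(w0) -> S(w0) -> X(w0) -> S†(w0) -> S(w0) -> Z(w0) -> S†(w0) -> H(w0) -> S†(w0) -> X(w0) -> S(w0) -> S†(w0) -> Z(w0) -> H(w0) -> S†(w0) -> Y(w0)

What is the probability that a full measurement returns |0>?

The probability of measuring |0> is 1/2. Key observation: the block from step 20 through step 21 cancels to the identity and can be dropped.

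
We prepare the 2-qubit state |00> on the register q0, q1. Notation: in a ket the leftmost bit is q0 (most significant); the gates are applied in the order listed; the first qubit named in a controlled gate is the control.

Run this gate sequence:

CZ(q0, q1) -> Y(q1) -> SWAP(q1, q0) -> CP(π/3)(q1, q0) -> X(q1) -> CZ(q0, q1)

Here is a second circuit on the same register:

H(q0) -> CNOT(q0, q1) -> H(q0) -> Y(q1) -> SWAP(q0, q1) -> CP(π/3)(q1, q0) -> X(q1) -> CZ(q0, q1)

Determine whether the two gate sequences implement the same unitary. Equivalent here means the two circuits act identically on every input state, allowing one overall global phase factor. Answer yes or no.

No — the two circuits implement different unitaries, even allowing a global phase.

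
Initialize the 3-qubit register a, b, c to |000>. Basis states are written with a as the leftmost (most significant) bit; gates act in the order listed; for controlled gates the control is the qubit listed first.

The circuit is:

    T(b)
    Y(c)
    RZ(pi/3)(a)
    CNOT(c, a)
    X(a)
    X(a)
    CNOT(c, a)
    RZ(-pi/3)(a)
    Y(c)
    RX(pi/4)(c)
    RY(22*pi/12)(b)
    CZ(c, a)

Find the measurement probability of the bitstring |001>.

The probability of measuring |001> is -sqrt(2)/8 - sqrt(6)/16 + sqrt(3)/8 + 1/4. Key observation: gates 3-8 undo each other exactly, leaving only the rest of the circuit to track.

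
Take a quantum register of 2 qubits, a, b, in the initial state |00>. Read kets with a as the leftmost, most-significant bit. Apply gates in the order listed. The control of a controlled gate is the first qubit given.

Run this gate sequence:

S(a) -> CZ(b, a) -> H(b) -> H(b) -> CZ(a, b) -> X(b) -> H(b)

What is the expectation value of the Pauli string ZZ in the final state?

In the final state, ZZ has expectation 0.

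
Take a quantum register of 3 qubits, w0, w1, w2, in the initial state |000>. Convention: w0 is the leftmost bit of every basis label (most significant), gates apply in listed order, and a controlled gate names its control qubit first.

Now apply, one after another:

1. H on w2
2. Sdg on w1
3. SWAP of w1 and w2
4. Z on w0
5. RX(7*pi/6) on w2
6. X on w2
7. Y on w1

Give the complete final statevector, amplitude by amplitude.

The resulting statevector has amplitude -sqrt(3)/4 - 1/4 on |000>, I*(-1 + sqrt(3))/4 on |001>, 1/4 + sqrt(3)/4 on |010>, I*(1 - sqrt(3))/4 on |011>, 0 on |100>, 0 on |101>, 0 on |110>, 0 on |111>.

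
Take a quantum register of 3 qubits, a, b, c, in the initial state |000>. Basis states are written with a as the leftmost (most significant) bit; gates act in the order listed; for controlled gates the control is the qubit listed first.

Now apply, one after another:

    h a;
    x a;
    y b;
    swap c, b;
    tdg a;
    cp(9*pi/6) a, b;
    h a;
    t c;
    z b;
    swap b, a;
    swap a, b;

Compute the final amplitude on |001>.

The amplitude on |001> is exp(3*I*pi/4)/2 + I/2.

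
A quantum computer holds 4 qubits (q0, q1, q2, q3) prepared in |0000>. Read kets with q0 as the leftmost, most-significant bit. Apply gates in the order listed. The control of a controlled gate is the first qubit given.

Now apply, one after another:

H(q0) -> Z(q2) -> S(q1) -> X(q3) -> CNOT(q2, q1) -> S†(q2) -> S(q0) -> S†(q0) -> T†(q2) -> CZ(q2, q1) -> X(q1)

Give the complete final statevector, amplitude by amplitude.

After the circuit, the state carries amplitude sqrt(2)/2 on |0101>, sqrt(2)/2 on |1101>, and 0 on every other basis state. Key observation: the block from step 7 through step 8 cancels to the identity and can be dropped.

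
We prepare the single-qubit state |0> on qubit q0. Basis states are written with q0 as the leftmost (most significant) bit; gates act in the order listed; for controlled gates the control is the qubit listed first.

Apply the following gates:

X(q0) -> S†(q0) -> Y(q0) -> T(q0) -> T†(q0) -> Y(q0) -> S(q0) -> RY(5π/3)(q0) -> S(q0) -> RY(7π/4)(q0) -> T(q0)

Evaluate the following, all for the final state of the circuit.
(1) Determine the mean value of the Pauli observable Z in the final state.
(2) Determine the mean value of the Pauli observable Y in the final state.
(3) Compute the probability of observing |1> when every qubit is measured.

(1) In the final state, Z has expectation -sqrt(2)/4.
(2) In the final state, Y has expectation 1/4 + sqrt(6)/4.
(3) Outcome |1> occurs with probability sqrt(2)/8 + 1/2.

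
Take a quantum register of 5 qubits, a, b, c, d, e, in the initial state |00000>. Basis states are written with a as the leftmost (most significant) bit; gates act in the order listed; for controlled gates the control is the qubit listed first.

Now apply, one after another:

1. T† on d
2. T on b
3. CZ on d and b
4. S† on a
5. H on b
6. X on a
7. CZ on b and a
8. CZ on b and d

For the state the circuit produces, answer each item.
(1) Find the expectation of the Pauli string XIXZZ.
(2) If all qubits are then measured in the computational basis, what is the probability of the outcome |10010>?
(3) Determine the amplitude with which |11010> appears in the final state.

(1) In the final state, XIXZZ has expectation 0.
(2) Outcome |10010> occurs with probability 0.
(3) |11010> carries amplitude 0 in the final state.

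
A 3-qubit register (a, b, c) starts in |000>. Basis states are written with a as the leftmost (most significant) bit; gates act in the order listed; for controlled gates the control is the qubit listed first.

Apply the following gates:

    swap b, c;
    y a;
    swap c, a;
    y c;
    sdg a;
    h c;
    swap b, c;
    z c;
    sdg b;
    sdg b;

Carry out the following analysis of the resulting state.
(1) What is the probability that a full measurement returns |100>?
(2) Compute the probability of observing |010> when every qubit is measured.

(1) The probability of measuring |100> is 0.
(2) Outcome |010> occurs with probability 1/2.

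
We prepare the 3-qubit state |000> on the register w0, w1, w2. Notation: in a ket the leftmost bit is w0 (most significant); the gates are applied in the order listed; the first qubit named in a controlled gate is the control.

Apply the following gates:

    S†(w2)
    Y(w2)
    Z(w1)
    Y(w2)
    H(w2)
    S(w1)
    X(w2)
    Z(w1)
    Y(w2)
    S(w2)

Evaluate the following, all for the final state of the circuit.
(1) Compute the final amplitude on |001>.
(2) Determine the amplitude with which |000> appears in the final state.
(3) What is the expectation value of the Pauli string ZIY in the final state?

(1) |001> carries amplitude -sqrt(2)/2 in the final state.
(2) |000> carries amplitude -sqrt(2)*I/2 in the final state.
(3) The expectation value of ZIY is -1.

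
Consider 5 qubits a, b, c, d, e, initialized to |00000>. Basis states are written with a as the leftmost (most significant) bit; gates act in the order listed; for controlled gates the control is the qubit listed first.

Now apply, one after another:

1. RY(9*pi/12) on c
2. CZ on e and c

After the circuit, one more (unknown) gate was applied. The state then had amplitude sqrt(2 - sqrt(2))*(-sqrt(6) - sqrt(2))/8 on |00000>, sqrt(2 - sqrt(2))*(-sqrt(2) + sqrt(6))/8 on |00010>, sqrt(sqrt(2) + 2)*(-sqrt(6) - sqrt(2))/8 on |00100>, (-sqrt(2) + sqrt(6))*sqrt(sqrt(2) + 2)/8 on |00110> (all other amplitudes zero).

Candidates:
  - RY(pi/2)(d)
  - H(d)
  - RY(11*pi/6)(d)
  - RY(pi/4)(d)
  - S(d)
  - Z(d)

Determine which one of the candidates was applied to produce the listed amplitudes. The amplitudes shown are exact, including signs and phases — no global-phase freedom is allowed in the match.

It was RY(11*pi/6)(d) that produced the state shown.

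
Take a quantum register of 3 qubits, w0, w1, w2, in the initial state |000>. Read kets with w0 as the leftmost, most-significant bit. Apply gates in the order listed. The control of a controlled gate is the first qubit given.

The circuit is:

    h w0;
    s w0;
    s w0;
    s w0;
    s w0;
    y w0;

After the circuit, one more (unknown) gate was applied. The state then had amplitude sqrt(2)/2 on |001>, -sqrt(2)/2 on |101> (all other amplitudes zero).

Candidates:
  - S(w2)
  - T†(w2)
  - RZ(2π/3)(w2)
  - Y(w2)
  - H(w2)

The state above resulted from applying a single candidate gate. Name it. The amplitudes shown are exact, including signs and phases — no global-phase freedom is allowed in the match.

The applied gate was Y(w2).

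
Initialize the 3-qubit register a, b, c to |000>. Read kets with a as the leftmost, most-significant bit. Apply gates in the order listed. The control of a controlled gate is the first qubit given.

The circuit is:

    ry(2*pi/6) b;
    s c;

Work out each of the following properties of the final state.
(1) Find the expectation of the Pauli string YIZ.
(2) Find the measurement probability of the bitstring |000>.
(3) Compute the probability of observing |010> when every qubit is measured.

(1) The expectation value of YIZ is 0.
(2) The probability of measuring |000> is 3/4.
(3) Outcome |010> occurs with probability 1/4.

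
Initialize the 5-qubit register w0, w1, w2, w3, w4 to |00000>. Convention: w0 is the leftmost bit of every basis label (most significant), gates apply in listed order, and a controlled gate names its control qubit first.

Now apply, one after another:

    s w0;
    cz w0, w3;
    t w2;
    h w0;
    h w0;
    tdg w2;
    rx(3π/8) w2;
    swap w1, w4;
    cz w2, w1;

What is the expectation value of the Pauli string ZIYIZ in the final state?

The expectation value of ZIYIZ is -sqrt(sqrt(2) + 2)/2. Key observation: steps 3-6 multiply out to the identity, so the circuit reduces to the remaining gates.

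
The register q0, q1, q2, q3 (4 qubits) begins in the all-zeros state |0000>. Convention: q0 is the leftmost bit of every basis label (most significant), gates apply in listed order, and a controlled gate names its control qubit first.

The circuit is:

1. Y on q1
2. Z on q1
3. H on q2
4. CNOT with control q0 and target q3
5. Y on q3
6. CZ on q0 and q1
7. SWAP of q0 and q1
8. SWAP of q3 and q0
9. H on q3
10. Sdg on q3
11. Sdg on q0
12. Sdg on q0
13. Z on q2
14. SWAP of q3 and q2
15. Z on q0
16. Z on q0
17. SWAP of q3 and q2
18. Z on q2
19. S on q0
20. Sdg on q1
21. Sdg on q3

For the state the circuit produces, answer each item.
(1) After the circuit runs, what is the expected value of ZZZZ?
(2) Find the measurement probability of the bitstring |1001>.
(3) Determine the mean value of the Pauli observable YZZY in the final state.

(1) The observable ZZZZ averages to 0. Key observation: the block from step 12 through step 19 cancels to the identity and can be dropped.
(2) Outcome |1001> occurs with probability 1/4.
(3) In the final state, YZZY has expectation 0.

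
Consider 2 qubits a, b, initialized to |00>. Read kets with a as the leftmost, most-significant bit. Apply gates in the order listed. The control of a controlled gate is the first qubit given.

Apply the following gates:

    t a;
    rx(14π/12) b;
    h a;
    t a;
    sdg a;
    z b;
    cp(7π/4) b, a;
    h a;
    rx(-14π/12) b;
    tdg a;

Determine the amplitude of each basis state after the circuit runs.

The final amplitudes are -exp(3*I*pi/4)/4 + sqrt(3)*exp(3*I*pi/4)/8 + sqrt(3)*(-2 + I)/8 + I/4 on |00>, -1/8 - I/4 - exp(I*pi/4)/8 on |01>, (2*sqrt(3) + (-2 + sqrt(3))*exp(3*I*pi/4) + sqrt(3)*I + 2*I)*exp(3*I*pi/4)/8 on |10>, (-1 - exp(I*pi/4) + 2*I)*exp(3*I*pi/4)/8 on |11>.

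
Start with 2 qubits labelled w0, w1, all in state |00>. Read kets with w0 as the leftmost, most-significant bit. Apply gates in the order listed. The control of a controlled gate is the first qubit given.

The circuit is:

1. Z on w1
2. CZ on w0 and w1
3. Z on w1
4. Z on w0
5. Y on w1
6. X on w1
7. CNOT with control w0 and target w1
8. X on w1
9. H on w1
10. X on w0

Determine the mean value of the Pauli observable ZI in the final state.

The observable ZI averages to -1.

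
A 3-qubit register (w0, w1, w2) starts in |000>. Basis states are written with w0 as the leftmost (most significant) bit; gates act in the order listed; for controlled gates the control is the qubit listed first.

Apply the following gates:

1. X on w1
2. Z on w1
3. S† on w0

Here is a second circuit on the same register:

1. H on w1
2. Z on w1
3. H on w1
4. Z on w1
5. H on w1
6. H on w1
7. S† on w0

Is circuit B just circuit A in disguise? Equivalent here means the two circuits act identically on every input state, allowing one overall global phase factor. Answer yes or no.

Yes: on every input state the two circuits agree up to one overall phase factor.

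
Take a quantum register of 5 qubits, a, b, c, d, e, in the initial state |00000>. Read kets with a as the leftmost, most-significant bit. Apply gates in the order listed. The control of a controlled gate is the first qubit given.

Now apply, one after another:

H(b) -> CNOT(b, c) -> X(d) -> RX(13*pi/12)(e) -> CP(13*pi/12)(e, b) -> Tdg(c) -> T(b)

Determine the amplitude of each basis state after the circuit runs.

After the circuit, the state carries amplitude -sqrt(2*sqrt(2) + 4)/8 + sqrt(12 - 6*sqrt(2))/8 on |00010>, -I*sqrt(6*sqrt(2) + 12)/8 - I*sqrt(4 - 2*sqrt(2))/8 on |00011>, -sqrt(2*sqrt(2) + 4)/8 + sqrt(12 - 6*sqrt(2))/8 on |01110>, (sqrt(4 - 2*sqrt(2))/8 + sqrt(6*sqrt(2) + 12)/8)*exp(7*I*pi/12) on |01111>, and 0 on every other basis state.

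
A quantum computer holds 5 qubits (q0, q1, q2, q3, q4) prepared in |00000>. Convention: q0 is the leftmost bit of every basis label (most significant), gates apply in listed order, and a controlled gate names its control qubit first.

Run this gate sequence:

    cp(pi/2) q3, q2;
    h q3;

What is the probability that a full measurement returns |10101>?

Outcome |10101> occurs with probability 0.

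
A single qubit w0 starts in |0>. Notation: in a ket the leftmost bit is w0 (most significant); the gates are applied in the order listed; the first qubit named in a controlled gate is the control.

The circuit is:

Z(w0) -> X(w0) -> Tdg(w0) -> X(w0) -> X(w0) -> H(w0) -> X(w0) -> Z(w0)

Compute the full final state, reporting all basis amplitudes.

The final amplitudes are sqrt(2)*exp(3*I*pi/4)/2 on |0>, sqrt(2)*exp(3*I*pi/4)/2 on |1>.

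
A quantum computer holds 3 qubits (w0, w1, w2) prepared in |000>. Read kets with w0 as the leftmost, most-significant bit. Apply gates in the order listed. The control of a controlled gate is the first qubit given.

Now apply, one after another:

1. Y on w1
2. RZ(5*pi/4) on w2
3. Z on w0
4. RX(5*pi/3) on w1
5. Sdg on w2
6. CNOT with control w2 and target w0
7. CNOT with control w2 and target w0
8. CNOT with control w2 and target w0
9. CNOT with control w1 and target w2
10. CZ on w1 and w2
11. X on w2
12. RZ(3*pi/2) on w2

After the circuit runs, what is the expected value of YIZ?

The observable YIZ averages to 0. Key observation: gates 6-7 undo each other exactly, leaving only the rest of the circuit to track.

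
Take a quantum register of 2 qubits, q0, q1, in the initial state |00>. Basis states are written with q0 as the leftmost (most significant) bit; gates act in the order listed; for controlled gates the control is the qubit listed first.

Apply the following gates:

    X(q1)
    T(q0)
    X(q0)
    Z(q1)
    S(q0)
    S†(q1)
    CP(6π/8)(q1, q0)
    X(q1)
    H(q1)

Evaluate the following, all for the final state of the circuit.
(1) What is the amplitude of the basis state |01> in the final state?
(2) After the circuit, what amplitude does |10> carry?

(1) The final state's coefficient on |01> equals 0.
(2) The amplitude on |10> is -sqrt(2)*exp(3*I*pi/4)/2.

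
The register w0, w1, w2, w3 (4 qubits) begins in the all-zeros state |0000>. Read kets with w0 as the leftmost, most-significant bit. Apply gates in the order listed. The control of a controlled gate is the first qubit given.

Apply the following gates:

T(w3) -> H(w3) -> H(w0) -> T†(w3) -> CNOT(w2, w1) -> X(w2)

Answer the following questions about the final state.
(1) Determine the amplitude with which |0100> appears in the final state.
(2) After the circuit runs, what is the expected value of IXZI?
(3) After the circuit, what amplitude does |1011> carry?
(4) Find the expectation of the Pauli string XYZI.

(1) |0100> carries amplitude 0 in the final state.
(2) The observable IXZI averages to 0.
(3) The final state's coefficient on |1011> equals -exp(3*I*pi/4)/2.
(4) The observable XYZI averages to 0.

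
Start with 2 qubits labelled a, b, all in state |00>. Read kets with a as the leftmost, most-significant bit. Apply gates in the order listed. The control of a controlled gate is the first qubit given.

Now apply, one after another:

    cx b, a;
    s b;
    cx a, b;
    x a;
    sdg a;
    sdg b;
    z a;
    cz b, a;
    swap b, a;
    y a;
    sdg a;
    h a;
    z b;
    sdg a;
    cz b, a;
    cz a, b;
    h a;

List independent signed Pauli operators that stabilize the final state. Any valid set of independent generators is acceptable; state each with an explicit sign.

The stabilizer group can be generated by -YI, -IZ, among other valid generating sets.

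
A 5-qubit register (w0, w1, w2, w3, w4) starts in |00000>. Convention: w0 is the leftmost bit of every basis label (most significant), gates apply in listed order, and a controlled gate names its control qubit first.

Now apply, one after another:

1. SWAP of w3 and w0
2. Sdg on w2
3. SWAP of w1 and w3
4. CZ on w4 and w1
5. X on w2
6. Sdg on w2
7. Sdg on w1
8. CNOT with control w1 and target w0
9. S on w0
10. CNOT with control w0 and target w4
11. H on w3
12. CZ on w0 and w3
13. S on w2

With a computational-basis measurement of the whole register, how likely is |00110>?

Outcome |00110> occurs with probability 1/2.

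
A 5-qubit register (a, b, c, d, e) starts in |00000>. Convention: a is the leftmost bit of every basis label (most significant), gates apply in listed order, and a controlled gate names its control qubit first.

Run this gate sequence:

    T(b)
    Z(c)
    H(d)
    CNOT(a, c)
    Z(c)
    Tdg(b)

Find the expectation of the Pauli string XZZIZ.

The expectation value of XZZIZ is 0.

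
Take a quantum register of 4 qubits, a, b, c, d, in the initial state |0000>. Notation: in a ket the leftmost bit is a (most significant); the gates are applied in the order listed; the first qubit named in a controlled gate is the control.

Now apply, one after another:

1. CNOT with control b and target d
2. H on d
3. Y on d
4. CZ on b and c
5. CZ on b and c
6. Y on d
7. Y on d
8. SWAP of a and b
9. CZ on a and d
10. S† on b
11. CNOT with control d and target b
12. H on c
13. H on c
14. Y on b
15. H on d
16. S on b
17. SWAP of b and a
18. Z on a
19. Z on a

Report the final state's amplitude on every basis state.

The resulting statevector has amplitude 1/2 on |0000>, -1/2 on |0001>, I/2 on |1000>, I/2 on |1001>, and 0 on every other basis state. Key observation: the block from step 3 through step 6 cancels to the identity and can be dropped.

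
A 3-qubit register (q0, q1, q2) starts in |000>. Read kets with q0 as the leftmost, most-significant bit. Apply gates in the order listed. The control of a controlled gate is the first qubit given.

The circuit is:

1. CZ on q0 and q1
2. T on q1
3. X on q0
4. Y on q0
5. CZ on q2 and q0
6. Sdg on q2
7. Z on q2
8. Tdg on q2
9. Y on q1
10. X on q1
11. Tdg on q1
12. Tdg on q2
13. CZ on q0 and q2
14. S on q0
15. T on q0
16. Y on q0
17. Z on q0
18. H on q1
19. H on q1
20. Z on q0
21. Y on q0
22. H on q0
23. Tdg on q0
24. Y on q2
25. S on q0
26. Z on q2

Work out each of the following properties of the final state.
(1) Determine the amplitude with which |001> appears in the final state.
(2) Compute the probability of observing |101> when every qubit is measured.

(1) The amplitude on |001> is -sqrt(2)*I/2. Key observation: the block from step 16 through step 21 cancels to the identity and can be dropped.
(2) A full measurement returns |101> with probability 1/2.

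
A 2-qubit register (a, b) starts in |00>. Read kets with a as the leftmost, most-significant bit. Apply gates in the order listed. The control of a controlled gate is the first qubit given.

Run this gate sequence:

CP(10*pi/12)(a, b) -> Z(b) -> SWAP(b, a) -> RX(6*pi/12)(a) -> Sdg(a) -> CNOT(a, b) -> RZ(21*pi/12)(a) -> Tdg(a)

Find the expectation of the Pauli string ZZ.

The expectation value of ZZ is 1.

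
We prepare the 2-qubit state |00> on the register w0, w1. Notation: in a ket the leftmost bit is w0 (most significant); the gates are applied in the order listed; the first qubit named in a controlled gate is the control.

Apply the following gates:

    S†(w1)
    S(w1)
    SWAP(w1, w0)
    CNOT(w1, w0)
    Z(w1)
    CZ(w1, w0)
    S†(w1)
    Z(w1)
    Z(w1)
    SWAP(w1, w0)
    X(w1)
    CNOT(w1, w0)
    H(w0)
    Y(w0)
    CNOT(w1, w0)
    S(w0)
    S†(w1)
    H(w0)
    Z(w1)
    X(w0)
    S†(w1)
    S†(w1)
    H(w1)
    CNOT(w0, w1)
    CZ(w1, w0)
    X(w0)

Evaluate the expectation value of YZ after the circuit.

The observable YZ averages to 1.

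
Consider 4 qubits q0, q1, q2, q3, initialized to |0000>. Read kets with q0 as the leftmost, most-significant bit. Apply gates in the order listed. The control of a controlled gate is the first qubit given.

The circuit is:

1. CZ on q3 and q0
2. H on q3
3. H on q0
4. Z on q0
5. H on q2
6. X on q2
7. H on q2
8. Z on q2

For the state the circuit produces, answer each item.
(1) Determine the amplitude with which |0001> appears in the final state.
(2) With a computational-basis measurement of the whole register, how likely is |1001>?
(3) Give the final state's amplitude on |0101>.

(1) The final state's coefficient on |0001> equals 1/2.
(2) A full measurement returns |1001> with probability 1/4.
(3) The amplitude on |0101> is 0.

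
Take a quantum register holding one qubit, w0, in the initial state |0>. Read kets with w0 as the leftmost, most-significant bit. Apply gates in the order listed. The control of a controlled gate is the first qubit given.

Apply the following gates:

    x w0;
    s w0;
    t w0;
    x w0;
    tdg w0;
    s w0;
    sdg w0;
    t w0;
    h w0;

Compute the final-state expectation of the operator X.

In the final state, X has expectation 1.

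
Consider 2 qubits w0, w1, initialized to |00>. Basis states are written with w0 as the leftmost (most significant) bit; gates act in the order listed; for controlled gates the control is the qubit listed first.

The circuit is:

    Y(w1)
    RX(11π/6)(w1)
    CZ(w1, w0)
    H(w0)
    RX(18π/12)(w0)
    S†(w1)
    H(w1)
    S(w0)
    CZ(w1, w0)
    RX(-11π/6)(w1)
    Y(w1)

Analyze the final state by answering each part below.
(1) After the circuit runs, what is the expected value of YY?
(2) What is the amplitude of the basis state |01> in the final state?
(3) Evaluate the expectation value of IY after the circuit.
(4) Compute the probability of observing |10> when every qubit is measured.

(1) The expectation value of YY is -1/2.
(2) The final state's coefficient on |01> equals -sqrt(6)*I/8 + sqrt(2)*(2 + I)/8.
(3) In the final state, IY has expectation 1/4.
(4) A full measurement returns |10> with probability sqrt(3)/16 + 1/4.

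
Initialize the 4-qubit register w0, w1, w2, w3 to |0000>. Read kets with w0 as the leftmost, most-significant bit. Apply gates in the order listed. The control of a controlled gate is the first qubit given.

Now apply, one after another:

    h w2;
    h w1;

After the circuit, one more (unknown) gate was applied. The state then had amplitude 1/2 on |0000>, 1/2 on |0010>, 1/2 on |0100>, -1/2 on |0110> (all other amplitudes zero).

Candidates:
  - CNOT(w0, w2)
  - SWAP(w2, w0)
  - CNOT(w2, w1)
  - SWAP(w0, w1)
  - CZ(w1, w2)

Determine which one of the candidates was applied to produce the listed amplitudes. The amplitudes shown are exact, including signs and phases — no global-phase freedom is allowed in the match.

It was CZ(w1, w2) that produced the state shown.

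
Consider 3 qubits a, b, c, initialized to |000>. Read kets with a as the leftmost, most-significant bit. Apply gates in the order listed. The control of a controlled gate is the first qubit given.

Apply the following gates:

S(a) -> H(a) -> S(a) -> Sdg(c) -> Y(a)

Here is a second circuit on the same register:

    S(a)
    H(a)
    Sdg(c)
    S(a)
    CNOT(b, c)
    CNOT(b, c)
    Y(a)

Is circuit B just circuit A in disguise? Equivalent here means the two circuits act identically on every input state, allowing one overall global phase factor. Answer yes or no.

Yes, they are equivalent — the unitaries differ by at most a global phase.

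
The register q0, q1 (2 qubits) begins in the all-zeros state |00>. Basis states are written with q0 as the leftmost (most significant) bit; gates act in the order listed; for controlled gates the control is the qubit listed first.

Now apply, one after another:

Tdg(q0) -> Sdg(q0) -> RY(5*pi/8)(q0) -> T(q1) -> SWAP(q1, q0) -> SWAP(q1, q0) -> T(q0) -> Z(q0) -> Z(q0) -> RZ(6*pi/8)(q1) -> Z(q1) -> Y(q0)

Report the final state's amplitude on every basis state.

The final amplitudes are -exp(3*I*pi/8)*sin(5*pi/16) on |00>, 0 on |01>, exp(I*pi/8)*cos(5*pi/16) on |10>, 0 on |11>. Key observation: steps 5-6 multiply out to the identity, so the circuit reduces to the remaining gates.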